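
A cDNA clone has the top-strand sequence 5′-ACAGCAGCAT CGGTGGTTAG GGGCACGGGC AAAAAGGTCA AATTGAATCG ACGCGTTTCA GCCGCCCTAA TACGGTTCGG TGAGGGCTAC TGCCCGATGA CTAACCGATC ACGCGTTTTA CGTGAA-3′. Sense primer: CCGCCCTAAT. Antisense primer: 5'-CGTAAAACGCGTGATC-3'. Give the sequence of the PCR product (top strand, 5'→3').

The forward primer matches the template at positions 62–71.
Taking the reverse complement of CGTAAAACGCGTGATC gives GATCACGCGTTTTACG, found at positions 107–122 on the template; the primer anneals here to the top strand with its 3' end pointing upstream.
The product is the template from position 62 through 122 (61 bp).

5'-CCGCCCTAATACGGTTCGGTGAGGGCTACTGCCCGATGACTAACCGATCACGCGTTTTACG-3'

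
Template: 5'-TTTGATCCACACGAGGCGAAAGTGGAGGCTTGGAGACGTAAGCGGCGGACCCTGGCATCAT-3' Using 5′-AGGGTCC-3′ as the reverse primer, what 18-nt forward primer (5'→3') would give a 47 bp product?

The reverse primer's reverse complement GGACCCT matches the template at positions 47–53, so the product ends at position 53.
A 47 bp product then starts at position 53 − 47 + 1 = 7.
The forward primer is identical to the top strand there: CCACACGAGGCGAAAGTG.

5'-CCACACGAGGCGAAAGTG-3'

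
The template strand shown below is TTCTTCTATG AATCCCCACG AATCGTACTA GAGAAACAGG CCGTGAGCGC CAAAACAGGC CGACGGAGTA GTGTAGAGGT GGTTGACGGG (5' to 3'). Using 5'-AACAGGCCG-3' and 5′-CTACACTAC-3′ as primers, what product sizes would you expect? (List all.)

The forward primer AACAGGCCG matches the top strand at positions 35–43, 54–62.
The reverse primer's reverse complement is GTAGTGTAG, matching at positions 68–76.
Each forward site pairs with the reverse site to give a product ending at position 76: sizes 42, 23 bp.

42 bp, 23 bp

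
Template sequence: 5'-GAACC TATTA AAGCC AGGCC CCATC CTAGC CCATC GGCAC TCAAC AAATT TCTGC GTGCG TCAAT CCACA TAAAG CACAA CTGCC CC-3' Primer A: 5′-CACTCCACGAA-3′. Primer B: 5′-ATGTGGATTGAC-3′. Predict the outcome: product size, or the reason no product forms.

Primer A (CACTCCACGAA) does not match the top strand, and its reverse complement TTCGTGGAGTG does not match either.
With no annealing site for primer A, no amplification occurs.

No product — primer A has no binding site in the template.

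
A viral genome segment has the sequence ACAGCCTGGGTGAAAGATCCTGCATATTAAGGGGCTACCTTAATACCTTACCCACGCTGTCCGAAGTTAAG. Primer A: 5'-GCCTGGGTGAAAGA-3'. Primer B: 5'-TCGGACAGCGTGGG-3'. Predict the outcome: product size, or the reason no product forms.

Primer A (GCCTGGGTGAAAGA) matches the top strand at positions 4–17; it acts as a forward primer.
Primer B's reverse complement is CCCACGCTGTCCGA, matching the top strand at positions 51–64; it acts as a reverse primer.
The 3' ends face each other across positions 4–64, giving a 61 bp product.

Yes — a 61 bp product.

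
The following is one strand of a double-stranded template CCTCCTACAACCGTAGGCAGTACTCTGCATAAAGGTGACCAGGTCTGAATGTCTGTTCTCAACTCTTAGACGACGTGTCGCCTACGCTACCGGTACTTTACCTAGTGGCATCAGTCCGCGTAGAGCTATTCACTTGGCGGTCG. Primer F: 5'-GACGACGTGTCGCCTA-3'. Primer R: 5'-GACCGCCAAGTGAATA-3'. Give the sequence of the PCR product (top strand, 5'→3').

The forward primer matches the template at positions 69–84.
The reverse primer's reverse complement is TATTCACTTGGCGGTC, which matches the template at positions 127–142.
The product is the template from position 69 through 142 (74 bp).

5'-GACGACGTGTCGCCTACGCTACCGGTACTTTACCTAGTGGCATCAGTCCGCGTAGAGCTATTCACTTGGCGGTC-3'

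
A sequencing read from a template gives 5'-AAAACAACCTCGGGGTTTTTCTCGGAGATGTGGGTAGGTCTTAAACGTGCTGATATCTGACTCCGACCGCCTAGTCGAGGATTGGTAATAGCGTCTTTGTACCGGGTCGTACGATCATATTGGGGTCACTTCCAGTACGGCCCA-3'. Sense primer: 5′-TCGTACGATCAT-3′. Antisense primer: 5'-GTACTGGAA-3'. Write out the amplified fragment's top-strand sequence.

Forward primer TCGTACGATCAT is found on the top strand at positions 107–118.
Taking the reverse complement of GTACTGGAA gives TTCCAGTAC, found at positions 130–138 on the template; the primer anneals here to the top strand with its 3' end pointing upstream.
The product is the template from position 107 through 138 (32 bp).

5'-TCGTACGATCATATTGGGGTCACTTCCAGTAC-3'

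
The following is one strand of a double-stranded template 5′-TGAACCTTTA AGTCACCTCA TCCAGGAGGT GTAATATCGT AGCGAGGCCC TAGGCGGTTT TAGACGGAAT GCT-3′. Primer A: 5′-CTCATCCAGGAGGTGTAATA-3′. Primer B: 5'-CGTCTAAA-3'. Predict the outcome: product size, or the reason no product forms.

Primer A (CTCATCCAGGAGGTGTAATA) matches the top strand at positions 17–36; it acts as a forward primer.
Primer B's reverse complement is TTTAGACG, matching the top strand at positions 59–66; it acts as a reverse primer.
The 3' ends face each other across positions 17–66, giving a 50 bp product.

Yes — a 50 bp product.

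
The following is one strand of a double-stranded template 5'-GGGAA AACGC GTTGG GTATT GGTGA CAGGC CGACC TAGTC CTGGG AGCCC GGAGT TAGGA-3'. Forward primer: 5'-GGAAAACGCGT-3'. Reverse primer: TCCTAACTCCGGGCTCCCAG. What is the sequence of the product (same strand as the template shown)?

Forward primer GGAAAACGCGT is found on the top strand at positions 2–12.
Taking the reverse complement of TCCTAACTCCGGGCTCCCAG gives CTGGGAGCCCGGAGTTAGGA, found at positions 41–60 on the template; the primer anneals here to the top strand with its 3' end pointing upstream.
The product is the template from position 2 through 60 (59 bp).

5'-GGAAAACGCGTTGGGTATTGGTGACAGGCCGACCTAGTCCTGGGAGCCCGGAGTTAGGA-3'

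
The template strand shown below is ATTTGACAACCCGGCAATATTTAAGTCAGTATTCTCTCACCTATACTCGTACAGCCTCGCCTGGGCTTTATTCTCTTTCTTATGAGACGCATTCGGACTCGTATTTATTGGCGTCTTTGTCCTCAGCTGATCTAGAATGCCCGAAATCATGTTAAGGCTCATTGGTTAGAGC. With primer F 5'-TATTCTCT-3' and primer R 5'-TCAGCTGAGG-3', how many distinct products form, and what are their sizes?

The forward primer TATTCTCT matches the top strand at positions 30–37, 69–76.
The reverse primer's reverse complement is CCTCAGCTGA, matching at positions 121–130.
Each forward site pairs with the reverse site to give a product ending at position 130: sizes 101, 62 bp.

Two products: 101 bp, 62 bp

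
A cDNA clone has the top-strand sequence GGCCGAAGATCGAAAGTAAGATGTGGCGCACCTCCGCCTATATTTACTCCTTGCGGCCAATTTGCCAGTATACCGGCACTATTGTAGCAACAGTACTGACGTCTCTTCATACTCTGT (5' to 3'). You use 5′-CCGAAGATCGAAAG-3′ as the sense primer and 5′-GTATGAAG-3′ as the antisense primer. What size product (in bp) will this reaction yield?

Forward primer CCGAAGATCGAAAG is found on the top strand at positions 3–16.
Reverse complement of the reverse primer: CTTCATAC. This occurs on the top strand at positions 105–112.
The product runs from position 3 to position 112, so its length is 112 − 3 + 1 = 110 bp.

110 bp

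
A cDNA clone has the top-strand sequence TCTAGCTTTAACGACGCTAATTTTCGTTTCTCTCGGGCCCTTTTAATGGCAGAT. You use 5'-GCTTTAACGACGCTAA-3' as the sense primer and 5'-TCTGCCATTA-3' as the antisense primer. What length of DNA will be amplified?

49 bp

Scanning the template, GCTTTAACGACGCTAA occurs at positions 5–20; this primer anneals to the bottom strand there with its 3' end pointing downstream.
The reverse primer's reverse complement is TAATGGCAGA, which matches the template at positions 44–53.
Product length = (reverse-primer end) − (forward-primer start) + 1 = 53 − 5 + 1 = 49 bp.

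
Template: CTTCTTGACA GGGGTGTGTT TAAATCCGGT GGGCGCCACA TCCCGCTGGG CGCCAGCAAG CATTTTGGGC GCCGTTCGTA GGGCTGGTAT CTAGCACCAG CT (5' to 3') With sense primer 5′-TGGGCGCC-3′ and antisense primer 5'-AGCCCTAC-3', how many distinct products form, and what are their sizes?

The forward primer TGGGCGCC matches the top strand at positions 30–37, 47–54, 66–73.
The reverse primer's reverse complement is GTAGGGCT, matching at positions 78–85.
Each forward site pairs with the reverse site to give a product ending at position 85: sizes 56, 39, 20 bp.

Three products: 56 bp, 39 bp, 20 bp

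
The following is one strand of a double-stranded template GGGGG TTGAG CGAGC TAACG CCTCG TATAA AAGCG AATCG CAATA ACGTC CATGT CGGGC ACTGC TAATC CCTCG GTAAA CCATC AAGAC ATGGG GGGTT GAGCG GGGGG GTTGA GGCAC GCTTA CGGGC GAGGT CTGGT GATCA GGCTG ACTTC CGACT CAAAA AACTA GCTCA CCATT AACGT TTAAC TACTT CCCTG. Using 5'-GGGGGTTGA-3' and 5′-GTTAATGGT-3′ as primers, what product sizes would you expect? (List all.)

183 bp, 90 bp, 77 bp

The forward primer GGGGGTTGA matches the top strand at positions 1–9, 94–102, 107–115.
The reverse primer's reverse complement is ACCATTAAC, matching at positions 175–183.
Each forward site pairs with the reverse site to give a product ending at position 183: sizes 183, 90, 77 bp.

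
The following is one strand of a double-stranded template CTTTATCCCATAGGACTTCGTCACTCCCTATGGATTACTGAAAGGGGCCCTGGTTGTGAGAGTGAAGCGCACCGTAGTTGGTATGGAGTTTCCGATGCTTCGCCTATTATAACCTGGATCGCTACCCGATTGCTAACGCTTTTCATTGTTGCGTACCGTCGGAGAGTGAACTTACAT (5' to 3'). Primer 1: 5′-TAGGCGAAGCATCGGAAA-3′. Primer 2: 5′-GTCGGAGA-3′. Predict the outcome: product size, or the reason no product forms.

No product — the primers' 3' ends point away from each other.

Primer 1 (TAGGCGAAGCATCGGAAA) has reverse complement TTTCCGATGCTTCGCCTA, which matches the top strand at positions 89–106; primer 1 anneals to the top strand there with its 3' end pointing upstream toward position 89.
Primer 2 (GTCGGAGA) matches the top strand directly at positions 158–165; it anneals to the bottom strand with its 3' end pointing downstream toward position 165.
The 3' ends diverge (primer 1 extends toward position 1, primer 2 toward position 177), so the primers never converge on a shared product.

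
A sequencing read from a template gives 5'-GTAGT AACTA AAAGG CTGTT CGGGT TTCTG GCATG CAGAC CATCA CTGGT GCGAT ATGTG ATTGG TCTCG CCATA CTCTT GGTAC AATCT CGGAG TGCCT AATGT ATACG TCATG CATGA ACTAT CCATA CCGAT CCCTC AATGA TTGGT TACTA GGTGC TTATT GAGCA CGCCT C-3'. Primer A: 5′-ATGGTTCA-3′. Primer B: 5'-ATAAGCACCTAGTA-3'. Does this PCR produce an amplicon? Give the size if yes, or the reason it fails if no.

Primer A (ATGGTTCA) does not match the top strand, and its reverse complement TGAACCAT does not match either.
With no annealing site for primer A, no amplification occurs.

No product — primer A has no binding site in the template.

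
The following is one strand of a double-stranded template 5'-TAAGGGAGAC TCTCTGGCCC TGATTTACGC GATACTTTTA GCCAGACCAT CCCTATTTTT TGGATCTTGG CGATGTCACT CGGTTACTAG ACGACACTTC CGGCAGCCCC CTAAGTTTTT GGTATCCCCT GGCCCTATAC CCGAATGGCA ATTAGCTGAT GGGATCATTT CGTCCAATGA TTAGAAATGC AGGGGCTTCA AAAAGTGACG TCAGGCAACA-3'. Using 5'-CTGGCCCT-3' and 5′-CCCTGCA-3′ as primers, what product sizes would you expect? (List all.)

The forward primer CTGGCCCT matches the top strand at positions 14–21, 129–136.
The reverse primer's reverse complement is TGCAGGG, matching at positions 188–194.
Each forward site pairs with the reverse site to give a product ending at position 194: sizes 181, 66 bp.

181 bp, 66 bp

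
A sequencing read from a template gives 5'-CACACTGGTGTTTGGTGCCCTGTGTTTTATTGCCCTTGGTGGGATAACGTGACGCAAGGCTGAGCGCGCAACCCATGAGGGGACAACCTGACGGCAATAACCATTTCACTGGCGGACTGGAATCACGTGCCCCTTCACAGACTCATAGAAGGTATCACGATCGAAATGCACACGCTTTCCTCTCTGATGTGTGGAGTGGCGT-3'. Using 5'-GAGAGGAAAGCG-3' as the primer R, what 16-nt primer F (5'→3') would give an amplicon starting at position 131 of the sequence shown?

5'-CCCTTCACAGACTCAT-3'

The reverse primer's reverse complement CGCTTTCCTCTC matches the template at positions 173–184; the product starts at position 131.
The forward primer is identical to the top strand over positions 131–146: CCCTTCACAGACTCAT.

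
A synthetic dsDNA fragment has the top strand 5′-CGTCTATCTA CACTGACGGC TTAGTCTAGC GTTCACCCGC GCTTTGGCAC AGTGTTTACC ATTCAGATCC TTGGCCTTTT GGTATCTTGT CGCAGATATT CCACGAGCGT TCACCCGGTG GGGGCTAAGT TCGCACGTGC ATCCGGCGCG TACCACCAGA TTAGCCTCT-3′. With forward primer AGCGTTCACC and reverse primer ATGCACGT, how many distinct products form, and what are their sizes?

Two products: 115 bp, 37 bp

The forward primer AGCGTTCACC matches the top strand at positions 28–37, 106–115.
The reverse primer's reverse complement is ACGTGCAT, matching at positions 135–142.
Each forward site pairs with the reverse site to give a product ending at position 142: sizes 115, 37 bp.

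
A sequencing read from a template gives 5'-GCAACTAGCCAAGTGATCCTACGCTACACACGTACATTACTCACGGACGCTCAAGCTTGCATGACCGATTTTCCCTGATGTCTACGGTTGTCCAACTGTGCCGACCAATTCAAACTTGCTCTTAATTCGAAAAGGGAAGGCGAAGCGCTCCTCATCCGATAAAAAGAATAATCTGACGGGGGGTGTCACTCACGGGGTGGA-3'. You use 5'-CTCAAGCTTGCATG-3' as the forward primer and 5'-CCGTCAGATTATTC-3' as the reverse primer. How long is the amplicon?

The forward primer matches the template at positions 50–63.
The reverse primer's reverse complement is GAATAATCTGACGG, which matches the template at positions 166–179.
Product length = (reverse-primer end) − (forward-primer start) + 1 = 179 − 50 + 1 = 130 bp.

130 bp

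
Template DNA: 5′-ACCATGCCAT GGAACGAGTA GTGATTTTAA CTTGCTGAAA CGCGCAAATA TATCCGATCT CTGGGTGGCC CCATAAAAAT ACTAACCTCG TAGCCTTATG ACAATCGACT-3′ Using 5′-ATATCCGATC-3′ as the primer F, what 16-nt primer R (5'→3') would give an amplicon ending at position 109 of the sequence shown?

5'-GTCGATTGTCATAAGG-3'

The forward primer binds at positions 50–59; the product's 3' end on the top strand is position 109.
The reverse primer anneals to the top strand over positions 94–109, i.e. to CCTTATGACAATCGAC.
Its sequence written 5'→3' is the reverse complement: GTCGATTGTCATAAGG.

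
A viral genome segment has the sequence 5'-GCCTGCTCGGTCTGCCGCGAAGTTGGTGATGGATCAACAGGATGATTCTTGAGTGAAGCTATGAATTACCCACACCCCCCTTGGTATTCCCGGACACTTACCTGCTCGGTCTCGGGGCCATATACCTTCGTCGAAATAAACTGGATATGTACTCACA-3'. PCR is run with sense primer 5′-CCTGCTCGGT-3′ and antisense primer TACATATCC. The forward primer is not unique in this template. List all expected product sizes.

150 bp, 51 bp

The forward primer CCTGCTCGGT matches the top strand at positions 2–11, 101–110.
The reverse primer's reverse complement is GGATATGTA, matching at positions 143–151.
Each forward site pairs with the reverse site to give a product ending at position 151: sizes 150, 51 bp.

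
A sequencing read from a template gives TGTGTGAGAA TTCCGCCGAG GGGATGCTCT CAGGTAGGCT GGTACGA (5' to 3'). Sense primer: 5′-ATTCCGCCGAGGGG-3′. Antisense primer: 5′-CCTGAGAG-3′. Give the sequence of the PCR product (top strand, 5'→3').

Forward primer ATTCCGCCGAGGGG is found on the top strand at positions 10–23.
Reverse complement of the reverse primer: CTCTCAGG. This occurs on the top strand at positions 27–34.
The product is the template from position 10 through 34 (25 bp).

5'-ATTCCGCCGAGGGGATGCTCTCAGG-3'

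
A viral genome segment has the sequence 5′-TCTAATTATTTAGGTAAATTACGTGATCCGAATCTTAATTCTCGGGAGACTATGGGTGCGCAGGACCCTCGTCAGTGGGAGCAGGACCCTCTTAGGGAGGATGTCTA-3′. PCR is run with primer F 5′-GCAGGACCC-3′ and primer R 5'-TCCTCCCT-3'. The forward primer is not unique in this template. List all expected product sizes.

42 bp, 21 bp

The forward primer GCAGGACCC matches the top strand at positions 60–68, 81–89.
The reverse primer's reverse complement is AGGGAGGA, matching at positions 94–101.
Each forward site pairs with the reverse site to give a product ending at position 101: sizes 42, 21 bp.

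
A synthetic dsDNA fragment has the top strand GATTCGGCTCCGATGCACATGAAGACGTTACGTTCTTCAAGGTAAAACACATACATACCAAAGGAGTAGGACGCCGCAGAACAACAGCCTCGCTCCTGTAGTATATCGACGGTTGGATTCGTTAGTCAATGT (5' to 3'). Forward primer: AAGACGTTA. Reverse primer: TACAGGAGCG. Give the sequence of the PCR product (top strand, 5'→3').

5'-AAGACGTTACGTTCTTCAAGGTAAAACACATACATACCAAAGGAGTAGGACGCCGCAGAACAACAGCCTCGCTCCTGTA-3'

Forward primer AAGACGTTA is found on the top strand at positions 22–30.
Reverse complement of the reverse primer: CGCTCCTGTA. This occurs on the top strand at positions 91–100.
The product is the template from position 22 through 100 (79 bp).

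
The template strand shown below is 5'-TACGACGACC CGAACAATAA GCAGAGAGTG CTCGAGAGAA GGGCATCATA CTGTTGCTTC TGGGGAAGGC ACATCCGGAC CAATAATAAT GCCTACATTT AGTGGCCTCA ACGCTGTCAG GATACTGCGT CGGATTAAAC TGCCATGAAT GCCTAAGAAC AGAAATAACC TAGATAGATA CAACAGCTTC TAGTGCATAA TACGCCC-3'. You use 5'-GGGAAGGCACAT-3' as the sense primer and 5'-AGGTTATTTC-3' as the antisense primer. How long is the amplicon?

109 bp

The forward primer matches the template at positions 63–74.
Reverse complement of the reverse primer: GAAATAACCT. This occurs on the top strand at positions 162–171.
The product runs from position 63 to position 171, so its length is 171 − 63 + 1 = 109 bp.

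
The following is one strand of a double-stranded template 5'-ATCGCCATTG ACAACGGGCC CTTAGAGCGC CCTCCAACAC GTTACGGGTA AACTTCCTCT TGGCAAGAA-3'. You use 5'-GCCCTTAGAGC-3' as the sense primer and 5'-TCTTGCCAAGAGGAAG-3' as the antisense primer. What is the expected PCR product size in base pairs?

51 bp

Scanning the template, GCCCTTAGAGC occurs at positions 18–28; this primer anneals to the bottom strand there with its 3' end pointing downstream.
Taking the reverse complement of TCTTGCCAAGAGGAAG gives CTTCCTCTTGGCAAGA, found at positions 53–68 on the template; the primer anneals here to the top strand with its 3' end pointing upstream.
The product runs from position 18 to position 68, so its length is 68 − 18 + 1 = 51 bp.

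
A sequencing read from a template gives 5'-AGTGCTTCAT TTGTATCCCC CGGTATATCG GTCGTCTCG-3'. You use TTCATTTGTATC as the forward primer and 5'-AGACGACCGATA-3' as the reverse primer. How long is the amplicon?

32 bp

Scanning the template, TTCATTTGTATC occurs at positions 6–17; this primer anneals to the bottom strand there with its 3' end pointing downstream.
The reverse primer's reverse complement is TATCGGTCGTCT, which matches the template at positions 26–37.
The product runs from position 6 to position 37, so its length is 37 − 6 + 1 = 32 bp.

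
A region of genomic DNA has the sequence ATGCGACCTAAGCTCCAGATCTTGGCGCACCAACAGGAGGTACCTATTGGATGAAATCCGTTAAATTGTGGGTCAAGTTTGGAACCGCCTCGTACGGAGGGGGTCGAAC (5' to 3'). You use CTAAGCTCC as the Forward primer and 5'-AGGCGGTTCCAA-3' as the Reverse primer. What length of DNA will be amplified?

Forward primer CTAAGCTCC is found on the top strand at positions 8–16.
Taking the reverse complement of AGGCGGTTCCAA gives TTGGAACCGCCT, found at positions 79–90 on the template; the primer anneals here to the top strand with its 3' end pointing upstream.
Amplicon spans positions 8–90: 83 bp.

83 bp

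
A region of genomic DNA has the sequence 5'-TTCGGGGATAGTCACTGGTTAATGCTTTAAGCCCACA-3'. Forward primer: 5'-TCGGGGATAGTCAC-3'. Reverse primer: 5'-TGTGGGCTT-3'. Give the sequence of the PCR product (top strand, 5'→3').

5'-TCGGGGATAGTCACTGGTTAATGCTTTAAGCCCACA-3'

The forward primer matches the template at positions 2–15.
The reverse primer's reverse complement is AAGCCCACA, which matches the template at positions 29–37.
The product is the template from position 2 through 37 (36 bp).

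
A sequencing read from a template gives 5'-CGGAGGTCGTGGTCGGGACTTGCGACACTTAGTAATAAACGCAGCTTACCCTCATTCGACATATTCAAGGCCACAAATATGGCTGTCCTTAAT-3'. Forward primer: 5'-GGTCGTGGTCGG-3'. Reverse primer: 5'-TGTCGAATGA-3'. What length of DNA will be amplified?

57 bp

Forward primer GGTCGTGGTCGG is found on the top strand at positions 5–16.
Taking the reverse complement of TGTCGAATGA gives TCATTCGACA, found at positions 52–61 on the template; the primer anneals here to the top strand with its 3' end pointing upstream.
Product length = (reverse-primer end) − (forward-primer start) + 1 = 61 − 5 + 1 = 57 bp.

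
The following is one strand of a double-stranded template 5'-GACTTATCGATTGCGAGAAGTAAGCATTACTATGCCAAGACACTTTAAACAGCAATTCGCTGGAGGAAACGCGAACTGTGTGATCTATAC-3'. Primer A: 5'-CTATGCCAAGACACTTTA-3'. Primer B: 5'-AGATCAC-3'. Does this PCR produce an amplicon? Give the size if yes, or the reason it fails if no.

Yes — a 57 bp product.

Primer A (CTATGCCAAGACACTTTA) matches the top strand at positions 30–47; it acts as a forward primer.
Primer B's reverse complement is GTGATCT, matching the top strand at positions 80–86; it acts as a reverse primer.
The 3' ends face each other across positions 30–86, giving a 57 bp product.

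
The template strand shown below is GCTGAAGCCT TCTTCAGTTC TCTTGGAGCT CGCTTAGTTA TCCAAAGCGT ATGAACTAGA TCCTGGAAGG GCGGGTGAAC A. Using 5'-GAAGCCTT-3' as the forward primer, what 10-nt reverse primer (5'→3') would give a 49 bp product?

The forward primer binds at positions 4–11, so a 49 bp product ends at position 4 + 49 − 1 = 52.
The reverse primer anneals to the top strand over positions 43–52, i.e. to CAAAGCGTAT.
Its sequence written 5'→3' is the reverse complement: ATACGCTTTG.

5'-ATACGCTTTG-3'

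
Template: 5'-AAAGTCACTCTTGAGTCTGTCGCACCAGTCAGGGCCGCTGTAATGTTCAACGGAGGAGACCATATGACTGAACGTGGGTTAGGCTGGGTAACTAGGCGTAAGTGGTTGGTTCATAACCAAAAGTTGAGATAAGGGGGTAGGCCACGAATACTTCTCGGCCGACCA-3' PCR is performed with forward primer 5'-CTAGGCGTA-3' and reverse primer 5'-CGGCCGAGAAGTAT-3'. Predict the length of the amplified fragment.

Scanning the template, CTAGGCGTA occurs at positions 92–100; this primer anneals to the bottom strand there with its 3' end pointing downstream.
The reverse primer's reverse complement is ATACTTCTCGGCCG, which matches the template at positions 148–161.
Product length = (reverse-primer end) − (forward-primer start) + 1 = 161 − 92 + 1 = 70 bp.

70 bp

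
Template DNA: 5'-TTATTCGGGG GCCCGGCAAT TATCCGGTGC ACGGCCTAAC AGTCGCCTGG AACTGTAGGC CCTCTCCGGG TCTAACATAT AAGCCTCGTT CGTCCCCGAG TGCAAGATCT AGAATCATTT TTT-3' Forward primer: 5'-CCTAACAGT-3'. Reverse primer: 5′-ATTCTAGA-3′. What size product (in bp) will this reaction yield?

The forward primer matches the template at positions 35–43.
The reverse primer's reverse complement is TCTAGAAT, which matches the template at positions 108–115.
Amplicon spans positions 35–115: 81 bp.

81 bp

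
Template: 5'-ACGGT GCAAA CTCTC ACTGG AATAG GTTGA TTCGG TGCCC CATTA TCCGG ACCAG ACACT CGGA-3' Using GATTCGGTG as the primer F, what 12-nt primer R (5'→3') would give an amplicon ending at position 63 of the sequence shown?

5'-CCGAGTGTCTGG-3'

The forward primer binds at positions 29–37; the product's 3' end on the top strand is position 63.
The reverse primer anneals to the top strand over positions 52–63, i.e. to CCAGACACTCGG.
Its sequence written 5'→3' is the reverse complement: CCGAGTGTCTGG.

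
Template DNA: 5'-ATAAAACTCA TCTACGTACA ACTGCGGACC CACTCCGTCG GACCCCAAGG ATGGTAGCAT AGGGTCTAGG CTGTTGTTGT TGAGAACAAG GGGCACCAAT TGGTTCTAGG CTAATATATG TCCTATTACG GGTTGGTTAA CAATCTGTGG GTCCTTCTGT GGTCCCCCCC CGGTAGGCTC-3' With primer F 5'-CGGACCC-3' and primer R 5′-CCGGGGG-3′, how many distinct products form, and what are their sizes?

The forward primer CGGACCC matches the top strand at positions 25–31, 39–45.
The reverse primer's reverse complement is CCCCCGG, matching at positions 167–173.
Each forward site pairs with the reverse site to give a product ending at position 173: sizes 149, 135 bp.

Two products: 149 bp, 135 bp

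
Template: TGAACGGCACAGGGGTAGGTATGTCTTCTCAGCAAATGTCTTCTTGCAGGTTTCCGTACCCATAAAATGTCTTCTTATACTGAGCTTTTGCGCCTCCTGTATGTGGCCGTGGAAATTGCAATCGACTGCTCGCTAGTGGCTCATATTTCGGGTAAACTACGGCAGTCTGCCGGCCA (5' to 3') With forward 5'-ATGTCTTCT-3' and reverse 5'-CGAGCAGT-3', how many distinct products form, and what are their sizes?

The forward primer ATGTCTTCT matches the top strand at positions 21–29, 36–44, 67–75.
The reverse primer's reverse complement is ACTGCTCG, matching at positions 125–132.
Each forward site pairs with the reverse site to give a product ending at position 132: sizes 112, 97, 66 bp.

Three products: 112 bp, 97 bp, 66 bp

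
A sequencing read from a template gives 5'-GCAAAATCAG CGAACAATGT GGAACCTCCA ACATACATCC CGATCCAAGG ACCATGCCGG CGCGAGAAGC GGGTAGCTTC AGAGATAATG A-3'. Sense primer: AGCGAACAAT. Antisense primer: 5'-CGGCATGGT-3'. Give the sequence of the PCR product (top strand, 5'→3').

Scanning the template, AGCGAACAAT occurs at positions 9–18; this primer anneals to the bottom strand there with its 3' end pointing downstream.
The reverse primer's reverse complement is ACCATGCCG, which matches the template at positions 51–59.
The product is the template from position 9 through 59 (51 bp).

5'-AGCGAACAATGTGGAACCTCCAACATACATCCCGATCCAAGGACCATGCCG-3'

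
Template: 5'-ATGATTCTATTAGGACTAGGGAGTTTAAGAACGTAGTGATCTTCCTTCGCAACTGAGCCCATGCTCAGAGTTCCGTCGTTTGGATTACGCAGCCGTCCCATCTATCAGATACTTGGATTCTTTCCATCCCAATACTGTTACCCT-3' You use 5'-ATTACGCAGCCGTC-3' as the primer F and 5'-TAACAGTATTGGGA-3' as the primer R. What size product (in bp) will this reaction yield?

57 bp

Scanning the template, ATTACGCAGCCGTC occurs at positions 84–97; this primer anneals to the bottom strand there with its 3' end pointing downstream.
Taking the reverse complement of TAACAGTATTGGGA gives TCCCAATACTGTTA, found at positions 127–140 on the template; the primer anneals here to the top strand with its 3' end pointing upstream.
Product length = (reverse-primer end) − (forward-primer start) + 1 = 140 − 84 + 1 = 57 bp.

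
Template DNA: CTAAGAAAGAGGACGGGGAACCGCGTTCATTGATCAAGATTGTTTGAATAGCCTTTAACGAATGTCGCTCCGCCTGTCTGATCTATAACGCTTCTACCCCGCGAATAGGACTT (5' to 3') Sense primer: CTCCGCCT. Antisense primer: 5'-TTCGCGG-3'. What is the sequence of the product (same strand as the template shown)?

Scanning the template, CTCCGCCT occurs at positions 68–75; this primer anneals to the bottom strand there with its 3' end pointing downstream.
Taking the reverse complement of TTCGCGG gives CCGCGAA, found at positions 99–105 on the template; the primer anneals here to the top strand with its 3' end pointing upstream.
The product is the template from position 68 through 105 (38 bp).

5'-CTCCGCCTGTCTGATCTATAACGCTTCTACCCCGCGAA-3'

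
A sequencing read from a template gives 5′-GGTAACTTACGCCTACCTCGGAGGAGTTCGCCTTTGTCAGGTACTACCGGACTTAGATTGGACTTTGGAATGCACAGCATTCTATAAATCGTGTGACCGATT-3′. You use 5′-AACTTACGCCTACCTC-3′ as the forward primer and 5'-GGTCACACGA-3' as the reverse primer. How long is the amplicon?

95 bp

Forward primer AACTTACGCCTACCTC is found on the top strand at positions 4–19.
Reverse complement of the reverse primer: TCGTGTGACC. This occurs on the top strand at positions 89–98.
The product runs from position 4 to position 98, so its length is 98 − 4 + 1 = 95 bp.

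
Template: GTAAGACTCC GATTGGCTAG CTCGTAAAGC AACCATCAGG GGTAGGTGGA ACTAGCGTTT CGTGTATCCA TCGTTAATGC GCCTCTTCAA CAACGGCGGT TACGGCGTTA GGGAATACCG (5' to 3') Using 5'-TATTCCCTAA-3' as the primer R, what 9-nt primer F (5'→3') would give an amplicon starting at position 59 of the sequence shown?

5'-TTCGTGTAT-3'

The reverse primer's reverse complement TTAGGGAATA matches the template at positions 108–117; the product starts at position 59.
The forward primer is identical to the top strand over positions 59–67: TTCGTGTAT.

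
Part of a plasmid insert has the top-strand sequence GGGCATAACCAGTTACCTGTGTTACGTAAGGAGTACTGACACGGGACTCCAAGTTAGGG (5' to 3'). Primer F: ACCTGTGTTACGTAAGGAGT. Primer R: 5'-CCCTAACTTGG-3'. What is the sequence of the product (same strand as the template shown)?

5'-ACCTGTGTTACGTAAGGAGTACTGACACGGGACTCCAAGTTAGGG-3'

The forward primer matches the template at positions 15–34.
Taking the reverse complement of CCCTAACTTGG gives CCAAGTTAGGG, found at positions 49–59 on the template; the primer anneals here to the top strand with its 3' end pointing upstream.
The product is the template from position 15 through 59 (45 bp).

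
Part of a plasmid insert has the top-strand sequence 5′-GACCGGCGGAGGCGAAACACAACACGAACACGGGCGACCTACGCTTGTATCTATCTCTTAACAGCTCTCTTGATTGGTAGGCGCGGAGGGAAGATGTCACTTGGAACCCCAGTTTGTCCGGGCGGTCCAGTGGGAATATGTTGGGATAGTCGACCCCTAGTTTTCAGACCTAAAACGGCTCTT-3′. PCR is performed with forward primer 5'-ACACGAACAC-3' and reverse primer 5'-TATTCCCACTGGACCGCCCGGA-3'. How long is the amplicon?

Forward primer ACACGAACAC is found on the top strand at positions 22–31.
Reverse complement of the reverse primer: TCCGGGCGGTCCAGTGGGAATA. This occurs on the top strand at positions 117–138.
Amplicon spans positions 22–138: 117 bp.

117 bp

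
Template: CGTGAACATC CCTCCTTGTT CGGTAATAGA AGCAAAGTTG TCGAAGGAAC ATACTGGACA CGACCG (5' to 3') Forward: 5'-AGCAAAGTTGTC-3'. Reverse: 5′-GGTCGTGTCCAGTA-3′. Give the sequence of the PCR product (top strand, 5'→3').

Forward primer AGCAAAGTTGTC is found on the top strand at positions 31–42.
Taking the reverse complement of GGTCGTGTCCAGTA gives TACTGGACACGACC, found at positions 52–65 on the template; the primer anneals here to the top strand with its 3' end pointing upstream.
The product is the template from position 31 through 65 (35 bp).

5'-AGCAAAGTTGTCGAAGGAACATACTGGACACGACC-3'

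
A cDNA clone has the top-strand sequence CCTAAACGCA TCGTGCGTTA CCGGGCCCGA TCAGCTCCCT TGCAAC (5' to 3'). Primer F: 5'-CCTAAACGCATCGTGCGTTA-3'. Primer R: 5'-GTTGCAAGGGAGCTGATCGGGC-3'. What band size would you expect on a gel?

The forward primer matches the template at positions 1–20.
Reverse complement of the reverse primer: GCCCGATCAGCTCCCTTGCAAC. This occurs on the top strand at positions 25–46.
The product runs from position 1 to position 46, so its length is 46 − 1 + 1 = 46 bp.

46 bp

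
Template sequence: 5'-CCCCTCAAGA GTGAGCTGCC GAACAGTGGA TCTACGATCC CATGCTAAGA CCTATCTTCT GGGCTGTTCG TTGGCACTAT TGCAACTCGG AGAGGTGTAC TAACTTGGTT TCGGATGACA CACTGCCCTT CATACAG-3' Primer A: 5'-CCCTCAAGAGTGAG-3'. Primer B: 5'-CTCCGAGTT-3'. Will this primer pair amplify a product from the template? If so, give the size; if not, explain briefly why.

Yes — a 91 bp product.

Primer A (CCCTCAAGAGTGAG) matches the top strand at positions 2–15; it acts as a forward primer.
Primer B's reverse complement is AACTCGGAG, matching the top strand at positions 84–92; it acts as a reverse primer.
The 3' ends face each other across positions 2–92, giving a 91 bp product.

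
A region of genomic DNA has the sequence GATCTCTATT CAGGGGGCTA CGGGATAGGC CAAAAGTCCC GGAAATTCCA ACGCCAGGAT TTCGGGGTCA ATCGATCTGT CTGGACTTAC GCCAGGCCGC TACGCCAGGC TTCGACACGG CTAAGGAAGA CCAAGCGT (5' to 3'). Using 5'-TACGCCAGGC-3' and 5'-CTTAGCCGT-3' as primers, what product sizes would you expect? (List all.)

The forward primer TACGCCAGGC matches the top strand at positions 88–97, 101–110.
The reverse primer's reverse complement is ACGGCTAAG, matching at positions 117–125.
Each forward site pairs with the reverse site to give a product ending at position 125: sizes 38, 25 bp.

38 bp, 25 bp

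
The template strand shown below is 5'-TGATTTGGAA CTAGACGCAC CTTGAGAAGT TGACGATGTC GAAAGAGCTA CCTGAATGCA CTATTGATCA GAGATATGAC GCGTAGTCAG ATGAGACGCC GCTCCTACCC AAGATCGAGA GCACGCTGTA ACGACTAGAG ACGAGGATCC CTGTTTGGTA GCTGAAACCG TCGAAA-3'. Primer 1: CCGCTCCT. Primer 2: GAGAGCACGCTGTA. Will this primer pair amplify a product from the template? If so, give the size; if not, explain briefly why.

Primer 1 (CCGCTCCT) matches the top strand at positions 99–106 (3' end points downstream).
Primer 2 (GAGAGCACGCTGTA) also matches the top strand directly, at positions 117–130 — its reverse complement TACAGCGTGCTCTC is not present.
Both primers anneal to the bottom strand with 3' ends pointing the same way, so neither can prime synthesis back toward the other.

No product — both primers anneal to the same strand and extend in the same direction.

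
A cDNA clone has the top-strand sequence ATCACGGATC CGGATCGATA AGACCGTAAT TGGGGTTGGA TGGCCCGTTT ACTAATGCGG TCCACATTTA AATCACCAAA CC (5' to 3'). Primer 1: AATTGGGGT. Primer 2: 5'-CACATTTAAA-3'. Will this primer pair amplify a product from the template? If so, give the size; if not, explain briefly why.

No product — both primers anneal to the same strand and extend in the same direction.

Primer 1 (AATTGGGGT) matches the top strand at positions 28–36 (3' end points downstream).
Primer 2 (CACATTTAAA) also matches the top strand directly, at positions 63–72 — its reverse complement TTTAAATGTG is not present.
Both primers anneal to the bottom strand with 3' ends pointing the same way, so neither can prime synthesis back toward the other.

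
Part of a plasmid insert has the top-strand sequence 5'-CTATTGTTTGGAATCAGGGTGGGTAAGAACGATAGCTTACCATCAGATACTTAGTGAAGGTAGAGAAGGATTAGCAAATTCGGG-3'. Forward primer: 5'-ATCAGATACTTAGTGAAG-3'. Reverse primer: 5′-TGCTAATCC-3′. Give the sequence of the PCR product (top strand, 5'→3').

5'-ATCAGATACTTAGTGAAGGTAGAGAAGGATTAGCA-3'

Forward primer ATCAGATACTTAGTGAAG is found on the top strand at positions 42–59.
Reverse complement of the reverse primer: GGATTAGCA. This occurs on the top strand at positions 68–76.
The product is the template from position 42 through 76 (35 bp).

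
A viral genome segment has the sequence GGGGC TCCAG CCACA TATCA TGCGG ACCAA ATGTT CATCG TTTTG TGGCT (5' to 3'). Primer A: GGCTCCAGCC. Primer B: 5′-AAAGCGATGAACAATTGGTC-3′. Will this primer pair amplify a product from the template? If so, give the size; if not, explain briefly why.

Primer B (AAAGCGATGAACAATTGGTC) does not match the top strand, and its reverse complement GACCAATTGTTCATCGCTTT does not match either.
With no annealing site for primer B, no amplification occurs.

No product — primer B has no binding site in the template.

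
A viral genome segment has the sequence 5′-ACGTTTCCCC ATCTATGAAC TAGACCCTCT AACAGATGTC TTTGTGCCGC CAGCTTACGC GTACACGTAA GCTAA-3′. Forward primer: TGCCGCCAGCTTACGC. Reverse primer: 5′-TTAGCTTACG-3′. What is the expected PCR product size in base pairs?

Forward primer TGCCGCCAGCTTACGC is found on the top strand at positions 45–60.
Taking the reverse complement of TTAGCTTACG gives CGTAAGCTAA, found at positions 66–75 on the template; the primer anneals here to the top strand with its 3' end pointing upstream.
Amplicon spans positions 45–75: 31 bp.

31 bp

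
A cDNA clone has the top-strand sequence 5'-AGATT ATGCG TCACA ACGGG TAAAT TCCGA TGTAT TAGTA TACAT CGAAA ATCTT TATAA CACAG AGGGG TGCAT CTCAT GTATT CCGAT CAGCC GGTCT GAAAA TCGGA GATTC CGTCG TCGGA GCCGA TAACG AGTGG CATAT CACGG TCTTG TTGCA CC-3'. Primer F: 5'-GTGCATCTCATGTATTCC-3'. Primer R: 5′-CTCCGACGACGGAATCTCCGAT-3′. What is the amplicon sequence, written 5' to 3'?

5'-GTGCATCTCATGTATTCCGATCAGCCGGTCTGAAAATCGGAGATTCCGTCGTCGGAG-3'

Scanning the template, GTGCATCTCATGTATTCC occurs at positions 70–87; this primer anneals to the bottom strand there with its 3' end pointing downstream.
Taking the reverse complement of CTCCGACGACGGAATCTCCGAT gives ATCGGAGATTCCGTCGTCGGAG, found at positions 105–126 on the template; the primer anneals here to the top strand with its 3' end pointing upstream.
The product is the template from position 70 through 126 (57 bp).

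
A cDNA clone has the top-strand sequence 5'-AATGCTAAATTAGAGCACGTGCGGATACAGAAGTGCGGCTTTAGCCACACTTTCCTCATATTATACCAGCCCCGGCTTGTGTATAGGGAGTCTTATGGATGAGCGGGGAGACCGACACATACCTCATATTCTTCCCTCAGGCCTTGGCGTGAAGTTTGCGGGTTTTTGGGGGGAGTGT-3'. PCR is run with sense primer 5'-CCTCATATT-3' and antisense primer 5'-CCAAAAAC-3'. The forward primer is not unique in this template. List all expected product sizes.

The forward primer CCTCATATT matches the top strand at positions 54–62, 122–130.
The reverse primer's reverse complement is GTTTTTGG, matching at positions 162–169.
Each forward site pairs with the reverse site to give a product ending at position 169: sizes 116, 48 bp.

116 bp, 48 bp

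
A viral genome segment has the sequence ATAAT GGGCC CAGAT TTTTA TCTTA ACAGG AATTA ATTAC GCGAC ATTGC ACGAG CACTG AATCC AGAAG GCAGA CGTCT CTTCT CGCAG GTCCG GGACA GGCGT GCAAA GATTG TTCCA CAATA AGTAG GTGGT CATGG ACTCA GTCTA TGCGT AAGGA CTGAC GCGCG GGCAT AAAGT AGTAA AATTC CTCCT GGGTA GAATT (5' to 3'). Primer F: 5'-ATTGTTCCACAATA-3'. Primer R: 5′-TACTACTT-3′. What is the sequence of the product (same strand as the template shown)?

5'-ATTGTTCCACAATAAGTAGGTGGTCATGGACTCAGTCTATGCGTAAGGACTGACGCGCGGGCATAAAGTAGTA-3'

Forward primer ATTGTTCCACAATA is found on the top strand at positions 112–125.
Taking the reverse complement of TACTACTT gives AAGTAGTA, found at positions 177–184 on the template; the primer anneals here to the top strand with its 3' end pointing upstream.
The product is the template from position 112 through 184 (73 bp).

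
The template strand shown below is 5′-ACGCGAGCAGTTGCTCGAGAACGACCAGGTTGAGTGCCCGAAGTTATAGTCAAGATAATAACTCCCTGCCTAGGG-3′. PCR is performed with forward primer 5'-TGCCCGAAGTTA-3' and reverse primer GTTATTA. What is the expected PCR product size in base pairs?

Scanning the template, TGCCCGAAGTTA occurs at positions 35–46; this primer anneals to the bottom strand there with its 3' end pointing downstream.
The reverse primer's reverse complement is TAATAAC, which matches the template at positions 56–62.
Product length = (reverse-primer end) − (forward-primer start) + 1 = 62 − 35 + 1 = 28 bp.

28 bp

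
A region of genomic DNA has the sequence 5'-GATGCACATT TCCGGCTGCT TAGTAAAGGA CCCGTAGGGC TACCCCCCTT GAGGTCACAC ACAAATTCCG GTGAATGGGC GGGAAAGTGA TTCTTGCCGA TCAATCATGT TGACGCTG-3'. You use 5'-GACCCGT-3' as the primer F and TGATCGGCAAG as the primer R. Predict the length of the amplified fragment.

Forward primer GACCCGT is found on the top strand at positions 29–35.
The reverse primer's reverse complement is CTTGCCGATCA, which matches the template at positions 93–103.
Amplicon spans positions 29–103: 75 bp.

75 bp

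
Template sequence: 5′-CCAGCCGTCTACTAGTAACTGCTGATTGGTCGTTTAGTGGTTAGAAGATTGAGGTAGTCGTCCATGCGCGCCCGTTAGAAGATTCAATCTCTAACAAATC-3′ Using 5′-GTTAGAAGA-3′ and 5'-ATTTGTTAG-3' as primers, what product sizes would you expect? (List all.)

60 bp, 26 bp

The forward primer GTTAGAAGA matches the top strand at positions 40–48, 74–82.
The reverse primer's reverse complement is CTAACAAAT, matching at positions 91–99.
Each forward site pairs with the reverse site to give a product ending at position 99: sizes 60, 26 bp.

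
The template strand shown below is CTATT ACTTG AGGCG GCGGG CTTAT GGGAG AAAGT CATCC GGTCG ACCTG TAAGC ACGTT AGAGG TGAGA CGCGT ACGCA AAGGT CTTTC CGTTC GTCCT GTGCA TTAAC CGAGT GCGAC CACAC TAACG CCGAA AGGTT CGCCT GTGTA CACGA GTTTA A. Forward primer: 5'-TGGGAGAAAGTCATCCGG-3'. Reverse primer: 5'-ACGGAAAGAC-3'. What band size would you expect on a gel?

69 bp

The forward primer matches the template at positions 25–42.
The reverse primer's reverse complement is GTCTTTCCGT, which matches the template at positions 84–93.
The product runs from position 25 to position 93, so its length is 93 − 25 + 1 = 69 bp.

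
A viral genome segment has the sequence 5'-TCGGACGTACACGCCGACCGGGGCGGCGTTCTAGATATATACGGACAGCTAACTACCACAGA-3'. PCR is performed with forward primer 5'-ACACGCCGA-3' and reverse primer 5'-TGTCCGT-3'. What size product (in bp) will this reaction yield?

Scanning the template, ACACGCCGA occurs at positions 9–17; this primer anneals to the bottom strand there with its 3' end pointing downstream.
The reverse primer's reverse complement is ACGGACA, which matches the template at positions 41–47.
Amplicon spans positions 9–47: 39 bp.

39 bp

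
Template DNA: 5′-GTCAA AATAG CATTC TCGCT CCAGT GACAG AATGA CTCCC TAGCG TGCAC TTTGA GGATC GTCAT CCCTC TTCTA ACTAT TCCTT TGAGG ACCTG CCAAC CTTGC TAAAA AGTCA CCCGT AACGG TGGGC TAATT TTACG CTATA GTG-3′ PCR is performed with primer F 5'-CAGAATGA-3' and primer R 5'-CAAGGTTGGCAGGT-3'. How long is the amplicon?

Forward primer CAGAATGA is found on the top strand at positions 28–35.
The reverse primer's reverse complement is ACCTGCCAACCTTG, which matches the template at positions 91–104.
Product length = (reverse-primer end) − (forward-primer start) + 1 = 104 − 28 + 1 = 77 bp.

77 bp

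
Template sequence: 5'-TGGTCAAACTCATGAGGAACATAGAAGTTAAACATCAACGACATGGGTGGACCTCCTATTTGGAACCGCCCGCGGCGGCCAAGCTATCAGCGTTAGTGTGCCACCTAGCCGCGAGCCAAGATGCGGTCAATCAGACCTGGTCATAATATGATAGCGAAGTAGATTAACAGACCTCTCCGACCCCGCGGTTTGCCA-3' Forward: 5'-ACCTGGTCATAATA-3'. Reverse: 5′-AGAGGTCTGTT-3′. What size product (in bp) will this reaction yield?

The forward primer matches the template at positions 135–148.
Reverse complement of the reverse primer: AACAGACCTCT. This occurs on the top strand at positions 166–176.
Product length = (reverse-primer end) − (forward-primer start) + 1 = 176 − 135 + 1 = 42 bp.

42 bp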